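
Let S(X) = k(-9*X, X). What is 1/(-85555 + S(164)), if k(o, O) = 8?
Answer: -1/85547 ≈ -1.1689e-5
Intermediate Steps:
S(X) = 8
1/(-85555 + S(164)) = 1/(-85555 + 8) = 1/(-85547) = -1/85547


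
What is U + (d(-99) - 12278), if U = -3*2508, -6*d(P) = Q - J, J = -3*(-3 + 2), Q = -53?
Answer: -59378/3 ≈ -19793.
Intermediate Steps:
J = 3 (J = -3*(-1) = 3)
d(P) = 28/3 (d(P) = -(-53 - 1*3)/6 = -(-53 - 3)/6 = -1/6*(-56) = 28/3)
U = -7524
U + (d(-99) - 12278) = -7524 + (28/3 - 12278) = -7524 - 36806/3 = -59378/3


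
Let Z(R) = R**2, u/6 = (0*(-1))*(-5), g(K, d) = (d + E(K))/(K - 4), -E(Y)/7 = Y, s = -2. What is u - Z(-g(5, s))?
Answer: -1369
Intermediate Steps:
E(Y) = -7*Y
g(K, d) = (d - 7*K)/(-4 + K) (g(K, d) = (d - 7*K)/(K - 4) = (d - 7*K)/(-4 + K))
u = 0 (u = 6*((0*(-1))*(-5)) = 6*(0*(-5)) = 6*0 = 0)
u - Z(-g(5, s)) = 0 - (-(-2 - 7*5)/(-4 + 5))**2 = 0 - (-(-2 - 35)/1)**2 = 0 - (-(-37))**2 = 0 - (-1*(-37))**2 = 0 - 1*37**2 = 0 - 1*1369 = 0 - 1369 = -1369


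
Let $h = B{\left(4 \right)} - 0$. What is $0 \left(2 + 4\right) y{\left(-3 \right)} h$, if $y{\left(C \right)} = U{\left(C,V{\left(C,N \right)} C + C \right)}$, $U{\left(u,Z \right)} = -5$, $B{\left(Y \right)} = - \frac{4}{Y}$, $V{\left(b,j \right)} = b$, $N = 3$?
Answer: $0$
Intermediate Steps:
$h = -1$ ($h = - \frac{4}{4} - 0 = \left(-4\right) \frac{1}{4} + 0 = -1 + 0 = -1$)
$y{\left(C \right)} = -5$
$0 \left(2 + 4\right) y{\left(-3 \right)} h = 0 \left(2 + 4\right) \left(-5\right) \left(-1\right) = 0 \cdot 6 \left(-5\right) \left(-1\right) = 0 \left(-5\right) \left(-1\right) = 0 \left(-1\right) = 0$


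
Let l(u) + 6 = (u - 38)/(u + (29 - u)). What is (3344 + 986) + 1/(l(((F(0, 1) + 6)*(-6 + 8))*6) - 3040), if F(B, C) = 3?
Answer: 382183091/88264 ≈ 4330.0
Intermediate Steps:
l(u) = -212/29 + u/29 (l(u) = -6 + (u - 38)/(u + (29 - u)) = -6 + (-38 + u)/29 = -6 + (-38 + u)*(1/29) = -6 + (-38/29 + u/29) = -212/29 + u/29)
(3344 + 986) + 1/(l(((F(0, 1) + 6)*(-6 + 8))*6) - 3040) = (3344 + 986) + 1/((-212/29 + (((3 + 6)*(-6 + 8))*6)/29) - 3040) = 4330 + 1/((-212/29 + ((9*2)*6)/29) - 3040) = 4330 + 1/((-212/29 + (18*6)/29) - 3040) = 4330 + 1/((-212/29 + (1/29)*108) - 3040) = 4330 + 1/((-212/29 + 108/29) - 3040) = 4330 + 1/(-104/29 - 3040) = 4330 + 1/(-88264/29) = 4330 - 29/88264 = 382183091/88264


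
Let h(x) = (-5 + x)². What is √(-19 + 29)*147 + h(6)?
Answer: 1 + 147*√10 ≈ 465.85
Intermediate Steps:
√(-19 + 29)*147 + h(6) = √(-19 + 29)*147 + (-5 + 6)² = √10*147 + 1² = 147*√10 + 1 = 1 + 147*√10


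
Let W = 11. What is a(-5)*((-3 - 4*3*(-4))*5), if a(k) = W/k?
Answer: -495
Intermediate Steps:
a(k) = 11/k
a(-5)*((-3 - 4*3*(-4))*5) = (11/(-5))*((-3 - 4*3*(-4))*5) = (11*(-⅕))*((-3 - 12*(-4))*5) = -11*(-3 + 48)*5/5 = -99*5 = -11/5*225 = -495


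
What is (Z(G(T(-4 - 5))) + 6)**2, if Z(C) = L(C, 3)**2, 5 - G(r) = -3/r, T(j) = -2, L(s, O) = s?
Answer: 5329/16 ≈ 333.06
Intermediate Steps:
G(r) = 5 + 3/r (G(r) = 5 - (-3)/r = 5 + 3/r)
Z(C) = C**2
(Z(G(T(-4 - 5))) + 6)**2 = ((5 + 3/(-2))**2 + 6)**2 = ((5 + 3*(-1/2))**2 + 6)**2 = ((5 - 3/2)**2 + 6)**2 = ((7/2)**2 + 6)**2 = (49/4 + 6)**2 = (73/4)**2 = 5329/16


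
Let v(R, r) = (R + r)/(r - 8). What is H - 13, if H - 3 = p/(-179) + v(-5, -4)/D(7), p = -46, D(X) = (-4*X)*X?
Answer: -1367833/140336 ≈ -9.7468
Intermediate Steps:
v(R, r) = (R + r)/(-8 + r)
D(X) = -4*X**2
H = 456535/140336 (H = 3 + (-46/(-179) + ((-5 - 4)/(-8 - 4))/((-4*7**2))) = 3 + (-46*(-1/179) + (-9/(-12))/((-4*49))) = 3 + (46/179 - 1/12*(-9)/(-196)) = 3 + (46/179 + (3/4)*(-1/196)) = 3 + (46/179 - 3/784) = 3 + 35527/140336 = 456535/140336 ≈ 3.2532)
H - 13 = 456535/140336 - 13 = -1367833/140336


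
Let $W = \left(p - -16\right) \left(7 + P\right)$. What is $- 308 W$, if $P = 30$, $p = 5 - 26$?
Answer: $56980$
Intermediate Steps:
$p = -21$
$W = -185$ ($W = \left(-21 - -16\right) \left(7 + 30\right) = \left(-21 + 16\right) 37 = \left(-5\right) 37 = -185$)
$- 308 W = \left(-308\right) \left(-185\right) = 56980$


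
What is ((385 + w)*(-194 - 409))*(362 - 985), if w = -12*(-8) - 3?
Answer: 179569782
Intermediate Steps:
w = 93 (w = 96 - 3 = 93)
((385 + w)*(-194 - 409))*(362 - 985) = ((385 + 93)*(-194 - 409))*(362 - 985) = (478*(-603))*(-623) = -288234*(-623) = 179569782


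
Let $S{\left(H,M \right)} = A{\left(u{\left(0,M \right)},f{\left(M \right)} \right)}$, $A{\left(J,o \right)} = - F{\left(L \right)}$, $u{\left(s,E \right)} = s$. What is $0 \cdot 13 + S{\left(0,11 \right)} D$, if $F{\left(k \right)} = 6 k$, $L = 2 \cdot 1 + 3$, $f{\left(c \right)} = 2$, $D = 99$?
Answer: $-2970$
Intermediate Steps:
$L = 5$ ($L = 2 + 3 = 5$)
$A{\left(J,o \right)} = -30$ ($A{\left(J,o \right)} = - 6 \cdot 5 = \left(-1\right) 30 = -30$)
$S{\left(H,M \right)} = -30$
$0 \cdot 13 + S{\left(0,11 \right)} D = 0 \cdot 13 - 2970 = 0 - 2970 = -2970$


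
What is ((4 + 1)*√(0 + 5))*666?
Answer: 3330*√5 ≈ 7446.1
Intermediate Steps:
((4 + 1)*√(0 + 5))*666 = (5*√5)*666 = 3330*√5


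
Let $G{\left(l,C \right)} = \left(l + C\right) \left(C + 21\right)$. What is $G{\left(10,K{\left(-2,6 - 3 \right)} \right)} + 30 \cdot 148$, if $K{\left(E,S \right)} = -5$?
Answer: $4520$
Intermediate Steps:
$G{\left(l,C \right)} = \left(21 + C\right) \left(C + l\right)$ ($G{\left(l,C \right)} = \left(C + l\right) \left(21 + C\right) = \left(21 + C\right) \left(C + l\right)$)
$G{\left(10,K{\left(-2,6 - 3 \right)} \right)} + 30 \cdot 148 = \left(\left(-5\right)^{2} + 21 \left(-5\right) + 21 \cdot 10 - 50\right) + 30 \cdot 148 = \left(25 - 105 + 210 - 50\right) + 4440 = 80 + 4440 = 4520$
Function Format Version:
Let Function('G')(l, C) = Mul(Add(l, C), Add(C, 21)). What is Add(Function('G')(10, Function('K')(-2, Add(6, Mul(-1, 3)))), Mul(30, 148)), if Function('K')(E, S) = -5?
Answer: 4520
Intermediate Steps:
Function('G')(l, C) = Mul(Add(21, C), Add(C, l)) (Function('G')(l, C) = Mul(Add(C, l), Add(21, C)) = Mul(Add(21, C), Add(C, l)))
Add(Function('G')(10, Function('K')(-2, Add(6, Mul(-1, 3)))), Mul(30, 148)) = Add(Add(Pow(-5, 2), Mul(21, -5), Mul(21, 10), Mul(-5, 10)), Mul(30, 148)) = Add(Add(25, -105, 210, -50), 4440) = Add(80, 4440) = 4520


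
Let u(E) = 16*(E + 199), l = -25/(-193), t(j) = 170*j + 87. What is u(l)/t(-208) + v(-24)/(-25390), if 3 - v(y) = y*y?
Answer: -11711809883/172847223710 ≈ -0.067758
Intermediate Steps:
v(y) = 3 - y² (v(y) = 3 - y*y = 3 - y²)
t(j) = 87 + 170*j
l = 25/193 (l = -25*(-1/193) = 25/193 ≈ 0.12953)
u(E) = 3184 + 16*E (u(E) = 16*(199 + E) = 3184 + 16*E)
u(l)/t(-208) + v(-24)/(-25390) = (3184 + 16*(25/193))/(87 + 170*(-208)) + (3 - 1*(-24)²)/(-25390) = (3184 + 400/193)/(87 - 35360) + (3 - 1*576)*(-1/25390) = (614912/193)/(-35273) + (3 - 576)*(-1/25390) = (614912/193)*(-1/35273) - 573*(-1/25390) = -614912/6807689 + 573/25390 = -11711809883/172847223710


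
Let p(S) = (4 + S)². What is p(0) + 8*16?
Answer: 144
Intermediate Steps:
p(0) + 8*16 = (4 + 0)² + 8*16 = 4² + 128 = 16 + 128 = 144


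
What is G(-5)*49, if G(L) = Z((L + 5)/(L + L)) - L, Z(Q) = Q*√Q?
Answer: 245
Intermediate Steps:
Z(Q) = Q^(3/2)
G(L) = -L + √2*((5 + L)/L)^(3/2)/4 (G(L) = ((L + 5)/(L + L))^(3/2) - L = ((5 + L)/((2*L)))^(3/2) - L = ((5 + L)*(1/(2*L)))^(3/2) - L = ((5 + L)/(2*L))^(3/2) - L = √2*((5 + L)/L)^(3/2)/4 - L = -L + √2*((5 + L)/L)^(3/2)/4)
G(-5)*49 = (-1*(-5) + √2*((5 - 5)/(-5))^(3/2)/4)*49 = (5 + √2*(-⅕*0)^(3/2)/4)*49 = (5 + √2*0^(3/2)/4)*49 = (5 + (¼)*√2*0)*49 = (5 + 0)*49 = 5*49 = 245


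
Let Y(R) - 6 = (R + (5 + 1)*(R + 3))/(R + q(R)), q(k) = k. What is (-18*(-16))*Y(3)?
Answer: 3600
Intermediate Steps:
Y(R) = 6 + (18 + 7*R)/(2*R) (Y(R) = 6 + (R + (5 + 1)*(R + 3))/(R + R) = 6 + (R + 6*(3 + R))/((2*R)) = 6 + (R + (18 + 6*R))*(1/(2*R)) = 6 + (18 + 7*R)*(1/(2*R)) = 6 + (18 + 7*R)/(2*R))
(-18*(-16))*Y(3) = (-18*(-16))*(19/2 + 9/3) = 288*(19/2 + 9*(⅓)) = 288*(19/2 + 3) = 288*(25/2) = 3600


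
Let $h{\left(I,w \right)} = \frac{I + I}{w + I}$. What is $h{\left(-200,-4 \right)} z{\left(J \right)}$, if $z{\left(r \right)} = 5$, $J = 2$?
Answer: $\frac{500}{51} \approx 9.8039$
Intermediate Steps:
$h{\left(I,w \right)} = \frac{2 I}{I + w}$
$h{\left(-200,-4 \right)} z{\left(J \right)} = 2 \left(-200\right) \frac{1}{-200 - 4} \cdot 5 = 2 \left(-200\right) \frac{1}{-204} \cdot 5 = 2 \left(-200\right) \left(- \frac{1}{204}\right) 5 = \frac{100}{51} \cdot 5 = \frac{500}{51}$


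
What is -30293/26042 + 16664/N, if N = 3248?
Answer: 361608/91147 ≈ 3.9673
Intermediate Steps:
-30293/26042 + 16664/N = -30293/26042 + 16664/3248 = -30293*1/26042 + 16664*(1/3248) = -30293/26042 + 2083/406 = 361608/91147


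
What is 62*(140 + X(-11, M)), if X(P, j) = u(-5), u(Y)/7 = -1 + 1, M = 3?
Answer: 8680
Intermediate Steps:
u(Y) = 0 (u(Y) = 7*(-1 + 1) = 7*0 = 0)
X(P, j) = 0
62*(140 + X(-11, M)) = 62*(140 + 0) = 62*140 = 8680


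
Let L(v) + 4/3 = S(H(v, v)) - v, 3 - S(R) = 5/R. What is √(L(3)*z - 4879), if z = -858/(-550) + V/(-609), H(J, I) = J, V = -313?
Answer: I*√5032877703/1015 ≈ 69.894*I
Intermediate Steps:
S(R) = 3 - 5/R
z = 31576/15225 (z = -858/(-550) - 313/(-609) = -858*(-1/550) - 313*(-1/609) = 39/25 + 313/609 = 31576/15225 ≈ 2.0740)
L(v) = 5/3 - v - 5/v (L(v) = -4/3 + ((3 - 5/v) - v) = -4/3 + (3 - v - 5/v) = 5/3 - v - 5/v)
√(L(3)*z - 4879) = √((5/3 - 1*3 - 5/3)*(31576/15225) - 4879) = √((5/3 - 3 - 5*⅓)*(31576/15225) - 4879) = √((5/3 - 3 - 5/3)*(31576/15225) - 4879) = √(-3*31576/15225 - 4879) = √(-31576/5075 - 4879) = √(-24792501/5075) = I*√5032877703/1015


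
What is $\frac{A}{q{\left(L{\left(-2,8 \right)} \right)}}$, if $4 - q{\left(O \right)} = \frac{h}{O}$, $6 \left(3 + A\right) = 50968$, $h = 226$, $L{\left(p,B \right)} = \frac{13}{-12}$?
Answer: $\frac{331175}{8292} \approx 39.939$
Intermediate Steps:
$L{\left(p,B \right)} = - \frac{13}{12}$ ($L{\left(p,B \right)} = 13 \left(- \frac{1}{12}\right) = - \frac{13}{12}$)
$A = \frac{25475}{3}$ ($A = -3 + \frac{1}{6} \cdot 50968 = -3 + \frac{25484}{3} = \frac{25475}{3} \approx 8491.7$)
$q{\left(O \right)} = 4 - \frac{226}{O}$
$\frac{A}{q{\left(L{\left(-2,8 \right)} \right)}} = \frac{25475}{3 \left(4 - \frac{226}{- \frac{13}{12}}\right)} = \frac{25475}{3 \left(4 - - \frac{2712}{13}\right)} = \frac{25475}{3 \left(4 + \frac{2712}{13}\right)} = \frac{25475}{3 \cdot \frac{2764}{13}} = \frac{25475}{3} \cdot \frac{13}{2764} = \frac{331175}{8292}$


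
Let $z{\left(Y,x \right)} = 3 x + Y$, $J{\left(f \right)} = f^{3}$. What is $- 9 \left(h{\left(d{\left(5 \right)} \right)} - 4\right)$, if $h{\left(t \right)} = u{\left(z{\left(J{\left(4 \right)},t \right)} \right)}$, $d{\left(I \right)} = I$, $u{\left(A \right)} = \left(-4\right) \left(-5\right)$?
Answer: $-144$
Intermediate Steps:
$z{\left(Y,x \right)} = Y + 3 x$
$u{\left(A \right)} = 20$
$h{\left(t \right)} = 20$
$- 9 \left(h{\left(d{\left(5 \right)} \right)} - 4\right) = - 9 \left(20 - 4\right) = \left(-9\right) 16 = -144$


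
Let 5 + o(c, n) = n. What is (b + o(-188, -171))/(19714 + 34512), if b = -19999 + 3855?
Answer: -8160/27113 ≈ -0.30096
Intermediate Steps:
o(c, n) = -5 + n
b = -16144
(b + o(-188, -171))/(19714 + 34512) = (-16144 + (-5 - 171))/(19714 + 34512) = (-16144 - 176)/54226 = -16320*1/54226 = -8160/27113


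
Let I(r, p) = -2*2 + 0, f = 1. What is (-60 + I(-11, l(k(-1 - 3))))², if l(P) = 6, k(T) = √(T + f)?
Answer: 4096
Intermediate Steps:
k(T) = √(1 + T) (k(T) = √(T + 1) = √(1 + T))
I(r, p) = -4 (I(r, p) = -4 + 0 = -4)
(-60 + I(-11, l(k(-1 - 3))))² = (-60 - 4)² = (-64)² = 4096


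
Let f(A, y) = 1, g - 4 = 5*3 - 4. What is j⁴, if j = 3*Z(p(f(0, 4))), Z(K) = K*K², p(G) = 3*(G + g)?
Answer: 12116574790945106558976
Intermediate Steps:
g = 15 (g = 4 + (5*3 - 4) = 4 + (15 - 4) = 4 + 11 = 15)
p(G) = 45 + 3*G (p(G) = 3*(G + 15) = 3*(15 + G) = 45 + 3*G)
Z(K) = K³
j = 331776 (j = 3*(45 + 3*1)³ = 3*(45 + 3)³ = 3*48³ = 3*110592 = 331776)
j⁴ = 331776⁴ = 12116574790945106558976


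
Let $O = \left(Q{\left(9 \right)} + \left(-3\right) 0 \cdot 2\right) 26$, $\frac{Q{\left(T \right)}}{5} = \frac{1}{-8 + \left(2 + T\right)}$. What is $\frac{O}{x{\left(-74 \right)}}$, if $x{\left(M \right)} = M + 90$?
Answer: $\frac{65}{24} \approx 2.7083$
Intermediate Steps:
$x{\left(M \right)} = 90 + M$
$Q{\left(T \right)} = \frac{5}{-6 + T}$ ($Q{\left(T \right)} = \frac{5}{-8 + \left(2 + T\right)} = \frac{5}{-6 + T}$)
$O = \frac{130}{3}$ ($O = \left(\frac{5}{-6 + 9} + \left(-3\right) 0 \cdot 2\right) 26 = \left(\frac{5}{3} + 0 \cdot 2\right) 26 = \left(5 \cdot \frac{1}{3} + 0\right) 26 = \left(\frac{5}{3} + 0\right) 26 = \frac{5}{3} \cdot 26 = \frac{130}{3} \approx 43.333$)
$\frac{O}{x{\left(-74 \right)}} = \frac{130}{3 \left(90 - 74\right)} = \frac{130}{3 \cdot 16} = \frac{130}{3} \cdot \frac{1}{16} = \frac{65}{24}$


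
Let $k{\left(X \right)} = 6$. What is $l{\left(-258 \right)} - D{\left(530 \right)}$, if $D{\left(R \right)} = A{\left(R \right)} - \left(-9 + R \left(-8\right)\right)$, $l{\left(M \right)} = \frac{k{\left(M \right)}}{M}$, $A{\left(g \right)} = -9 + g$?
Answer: $- \frac{205111}{43} \approx -4770.0$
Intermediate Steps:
$l{\left(M \right)} = \frac{6}{M}$
$D{\left(R \right)} = 9 R$ ($D{\left(R \right)} = \left(-9 + R\right) - \left(-9 + R \left(-8\right)\right) = \left(-9 + R\right) - \left(-9 - 8 R\right) = \left(-9 + R\right) + \left(9 + 8 R\right) = 9 R$)
$l{\left(-258 \right)} - D{\left(530 \right)} = \frac{6}{-258} - 9 \cdot 530 = 6 \left(- \frac{1}{258}\right) - 4770 = - \frac{1}{43} - 4770 = - \frac{205111}{43}$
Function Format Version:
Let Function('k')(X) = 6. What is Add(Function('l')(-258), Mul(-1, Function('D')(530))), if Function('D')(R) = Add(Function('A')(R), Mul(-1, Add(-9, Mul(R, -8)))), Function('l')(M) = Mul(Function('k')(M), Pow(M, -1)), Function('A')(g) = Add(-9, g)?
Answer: Rational(-205111, 43) ≈ -4770.0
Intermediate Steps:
Function('l')(M) = Mul(6, Pow(M, -1))
Function('D')(R) = Mul(9, R) (Function('D')(R) = Add(Add(-9, R), Mul(-1, Add(-9, Mul(R, -8)))) = Add(Add(-9, R), Mul(-1, Add(-9, Mul(-8, R)))) = Add(Add(-9, R), Add(9, Mul(8, R))) = Mul(9, R))
Add(Function('l')(-258), Mul(-1, Function('D')(530))) = Add(Mul(6, Pow(-258, -1)), Mul(-1, Mul(9, 530))) = Add(Mul(6, Rational(-1, 258)), Mul(-1, 4770)) = Add(Rational(-1, 43), -4770) = Rational(-205111, 43)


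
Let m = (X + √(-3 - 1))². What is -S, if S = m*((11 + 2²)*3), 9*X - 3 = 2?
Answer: 1495/9 - 100*I ≈ 166.11 - 100.0*I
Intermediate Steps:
X = 5/9 (X = ⅓ + (⅑)*2 = ⅓ + 2/9 = 5/9 ≈ 0.55556)
m = (5/9 + 2*I)² (m = (5/9 + √(-3 - 1))² = (5/9 + √(-4))² = (5/9 + 2*I)² ≈ -3.6914 + 2.2222*I)
S = -1495/9 + 100*I (S = (-299/81 + 20*I/9)*((11 + 2²)*3) = (-299/81 + 20*I/9)*((11 + 4)*3) = (-299/81 + 20*I/9)*(15*3) = (-299/81 + 20*I/9)*45 = -1495/9 + 100*I ≈ -166.11 + 100.0*I)
-S = -(-1495/9 + 100*I) = 1495/9 - 100*I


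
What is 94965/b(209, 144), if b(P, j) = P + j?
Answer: 94965/353 ≈ 269.02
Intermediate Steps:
94965/b(209, 144) = 94965/(209 + 144) = 94965/353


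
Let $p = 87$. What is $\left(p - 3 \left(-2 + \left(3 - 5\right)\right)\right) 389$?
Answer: $38511$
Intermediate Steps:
$\left(p - 3 \left(-2 + \left(3 - 5\right)\right)\right) 389 = \left(87 - 3 \left(-2 + \left(3 - 5\right)\right)\right) 389 = \left(87 - 3 \left(-2 - 2\right)\right) 389 = \left(87 - -12\right) 389 = \left(87 + 12\right) 389 = 99 \cdot 389 = 38511$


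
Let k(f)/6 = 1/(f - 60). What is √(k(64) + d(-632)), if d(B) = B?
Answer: I*√2522/2 ≈ 25.11*I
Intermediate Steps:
k(f) = 6/(-60 + f) (k(f) = 6/(f - 60) = 6/(-60 + f))
√(k(64) + d(-632)) = √(6/(-60 + 64) - 632) = √(6/4 - 632) = √(6*(¼) - 632) = √(3/2 - 632) = √(-1261/2) = I*√2522/2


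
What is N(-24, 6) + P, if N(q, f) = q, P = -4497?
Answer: -4521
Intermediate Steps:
N(-24, 6) + P = -24 - 4497 = -4521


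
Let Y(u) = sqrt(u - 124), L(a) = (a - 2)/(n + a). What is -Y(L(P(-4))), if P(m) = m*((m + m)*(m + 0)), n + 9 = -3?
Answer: -I*sqrt(24122)/14 ≈ -11.094*I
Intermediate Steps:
n = -12 (n = -9 - 3 = -12)
P(m) = 2*m**3 (P(m) = m*((2*m)*m) = m*(2*m**2) = 2*m**3)
L(a) = (-2 + a)/(-12 + a) (L(a) = (a - 2)/(-12 + a) = (-2 + a)/(-12 + a))
Y(u) = sqrt(-124 + u)
-Y(L(P(-4))) = -sqrt(-124 + (-2 + 2*(-4)**3)/(-12 + 2*(-4)**3)) = -sqrt(-124 + (-2 + 2*(-64))/(-12 + 2*(-64))) = -sqrt(-124 + (-2 - 128)/(-12 - 128)) = -sqrt(-124 - 130/(-140)) = -sqrt(-124 - 1/140*(-130)) = -sqrt(-124 + 13/14) = -sqrt(-1723/14) = -I*sqrt(24122)/14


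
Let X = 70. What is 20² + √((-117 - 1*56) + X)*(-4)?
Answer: 400 - 4*I*√103 ≈ 400.0 - 40.596*I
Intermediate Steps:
20² + √((-117 - 1*56) + X)*(-4) = 20² + √((-117 - 1*56) + 70)*(-4) = 400 + √((-117 - 56) + 70)*(-4) = 400 + √(-173 + 70)*(-4) = 400 + √(-103)*(-4) = 400 + (I*√103)*(-4) = 400 - 4*I*√103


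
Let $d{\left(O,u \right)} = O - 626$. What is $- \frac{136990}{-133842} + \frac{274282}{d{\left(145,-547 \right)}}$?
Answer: $- \frac{18322279627}{32189001} \approx -569.21$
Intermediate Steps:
$d{\left(O,u \right)} = -626 + O$
$- \frac{136990}{-133842} + \frac{274282}{d{\left(145,-547 \right)}} = - \frac{136990}{-133842} + \frac{274282}{-626 + 145} = \left(-136990\right) \left(- \frac{1}{133842}\right) + \frac{274282}{-481} = \frac{68495}{66921} + 274282 \left(- \frac{1}{481}\right) = \frac{68495}{66921} - \frac{274282}{481} = - \frac{18322279627}{32189001}$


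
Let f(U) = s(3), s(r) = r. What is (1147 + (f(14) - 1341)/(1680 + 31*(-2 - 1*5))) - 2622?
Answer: -2159263/1463 ≈ -1475.9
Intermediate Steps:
f(U) = 3
(1147 + (f(14) - 1341)/(1680 + 31*(-2 - 1*5))) - 2622 = (1147 + (3 - 1341)/(1680 + 31*(-2 - 1*5))) - 2622 = (1147 - 1338/(1680 + 31*(-2 - 5))) - 2622 = (1147 - 1338/(1680 + 31*(-7))) - 2622 = (1147 - 1338/(1680 - 217)) - 2622 = (1147 - 1338/1463) - 2622 = 1676723/1463 - 2622 = -2159263/1463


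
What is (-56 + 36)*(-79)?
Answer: 1580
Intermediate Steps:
(-56 + 36)*(-79) = -20*(-79) = 1580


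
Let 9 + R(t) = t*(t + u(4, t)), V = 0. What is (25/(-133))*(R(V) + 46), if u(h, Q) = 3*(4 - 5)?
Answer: -925/133 ≈ -6.9549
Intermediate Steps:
u(h, Q) = -3 (u(h, Q) = 3*(-1) = -3)
R(t) = -9 + t*(-3 + t) (R(t) = -9 + t*(t - 3) = -9 + t*(-3 + t))
(25/(-133))*(R(V) + 46) = (25/(-133))*((-9 + 0² - 3*0) + 46) = (25*(-1/133))*((-9 + 0 + 0) + 46) = -25*(-9 + 46)/133 = -25/133*37 = -925/133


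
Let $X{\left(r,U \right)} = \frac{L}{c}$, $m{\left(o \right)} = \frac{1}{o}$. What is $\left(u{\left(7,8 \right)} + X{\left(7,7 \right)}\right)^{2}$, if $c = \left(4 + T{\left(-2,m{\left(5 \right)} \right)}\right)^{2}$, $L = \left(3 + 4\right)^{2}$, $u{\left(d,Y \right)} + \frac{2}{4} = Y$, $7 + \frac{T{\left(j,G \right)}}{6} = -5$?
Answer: $\frac{1206103441}{21381376} \approx 56.409$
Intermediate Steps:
$T{\left(j,G \right)} = -72$ ($T{\left(j,G \right)} = -42 + 6 \left(-5\right) = -42 - 30 = -72$)
$u{\left(d,Y \right)} = - \frac{1}{2} + Y$
$L = 49$ ($L = 7^{2} = 49$)
$c = 4624$ ($c = \left(4 - 72\right)^{2} = \left(-68\right)^{2} = 4624$)
$X{\left(r,U \right)} = \frac{49}{4624}$
$\left(u{\left(7,8 \right)} + X{\left(7,7 \right)}\right)^{2} = \left(\left(- \frac{1}{2} + 8\right) + \frac{49}{4624}\right)^{2} = \left(\frac{15}{2} + \frac{49}{4624}\right)^{2} = \left(\frac{34729}{4624}\right)^{2} = \frac{1206103441}{21381376}$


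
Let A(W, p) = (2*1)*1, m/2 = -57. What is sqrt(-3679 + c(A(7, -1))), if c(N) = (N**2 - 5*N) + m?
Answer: I*sqrt(3799) ≈ 61.636*I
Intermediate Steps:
m = -114 (m = 2*(-57) = -114)
A(W, p) = 2 (A(W, p) = 2*1 = 2)
c(N) = -114 + N**2 - 5*N (c(N) = (N**2 - 5*N) - 114 = -114 + N**2 - 5*N)
sqrt(-3679 + c(A(7, -1))) = sqrt(-3679 + (-114 + 2**2 - 5*2)) = sqrt(-3679 + (-114 + 4 - 10)) = sqrt(-3679 - 120) = sqrt(-3799) = I*sqrt(3799)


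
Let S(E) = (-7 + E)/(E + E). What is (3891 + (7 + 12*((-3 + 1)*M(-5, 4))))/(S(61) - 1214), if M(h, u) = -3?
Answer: -242170/74027 ≈ -3.2714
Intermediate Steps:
S(E) = (-7 + E)/(2*E) (S(E) = (-7 + E)/((2*E)) = (-7 + E)*(1/(2*E)) = (-7 + E)/(2*E))
(3891 + (7 + 12*((-3 + 1)*M(-5, 4))))/(S(61) - 1214) = (3891 + (7 + 12*((-3 + 1)*(-3))))/((½)*(-7 + 61)/61 - 1214) = (3891 + (7 + 12*(-2*(-3))))/((½)*(1/61)*54 - 1214) = (3891 + (7 + 12*6))/(27/61 - 1214) = (3891 + (7 + 72))/(-74027/61) = (3891 + 79)*(-61/74027) = 3970*(-61/74027) = -242170/74027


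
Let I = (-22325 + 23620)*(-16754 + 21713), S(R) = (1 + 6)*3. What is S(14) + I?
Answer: 6421926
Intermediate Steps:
S(R) = 21 (S(R) = 7*3 = 21)
I = 6421905 (I = 1295*4959 = 6421905)
S(14) + I = 21 + 6421905 = 6421926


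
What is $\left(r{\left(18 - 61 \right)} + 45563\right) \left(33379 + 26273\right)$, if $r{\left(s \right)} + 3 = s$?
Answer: $2715180084$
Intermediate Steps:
$r{\left(s \right)} = -3 + s$
$\left(r{\left(18 - 61 \right)} + 45563\right) \left(33379 + 26273\right) = \left(\left(-3 + \left(18 - 61\right)\right) + 45563\right) \left(33379 + 26273\right) = \left(\left(-3 + \left(18 - 61\right)\right) + 45563\right) 59652 = \left(\left(-3 - 43\right) + 45563\right) 59652 = \left(-46 + 45563\right) 59652 = 45517 \cdot 59652 = 2715180084$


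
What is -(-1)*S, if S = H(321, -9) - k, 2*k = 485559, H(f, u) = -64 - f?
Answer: -486329/2 ≈ -2.4316e+5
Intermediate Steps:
k = 485559/2 (k = (½)*485559 = 485559/2 ≈ 2.4278e+5)
S = -486329/2 (S = (-64 - 1*321) - 1*485559/2 = (-64 - 321) - 485559/2 = -385 - 485559/2 = -486329/2 ≈ -2.4316e+5)
-(-1)*S = -(-1)*(-486329)/2 = -1*486329/2 = -486329/2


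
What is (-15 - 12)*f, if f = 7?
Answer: -189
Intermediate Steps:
(-15 - 12)*f = (-15 - 12)*7 = -27*7 = -189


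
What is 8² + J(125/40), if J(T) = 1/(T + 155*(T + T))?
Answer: 497608/7775 ≈ 64.001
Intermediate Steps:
J(T) = 1/(311*T) (J(T) = 1/(T + 155*(2*T)) = 1/(T + 310*T) = 1/(311*T))
8² + J(125/40) = 8² + 1/(311*((125/40))) = 64 + 1/(311*((125*(1/40)))) = 64 + 1/(311*(25/8)) = 64 + (1/311)*(8/25) = 64 + 8/7775 = 497608/7775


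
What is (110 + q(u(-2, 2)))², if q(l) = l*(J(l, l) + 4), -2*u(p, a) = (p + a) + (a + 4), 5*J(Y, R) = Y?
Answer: 249001/25 ≈ 9960.0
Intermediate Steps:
J(Y, R) = Y/5
u(p, a) = -2 - a - p/2 (u(p, a) = -((p + a) + (a + 4))/2 = -((a + p) + (4 + a))/2 = -(4 + p + 2*a)/2 = -2 - a - p/2)
q(l) = l*(4 + l/5) (q(l) = l*(l/5 + 4) = l*(4 + l/5))
(110 + q(u(-2, 2)))² = (110 + (-2 - 1*2 - ½*(-2))*(20 + (-2 - 1*2 - ½*(-2)))/5)² = (110 + (-2 - 2 + 1)*(20 + (-2 - 2 + 1))/5)² = (110 + (⅕)*(-3)*(20 - 3))² = (110 + (⅕)*(-3)*17)² = (110 - 51/5)² = (499/5)² = 249001/25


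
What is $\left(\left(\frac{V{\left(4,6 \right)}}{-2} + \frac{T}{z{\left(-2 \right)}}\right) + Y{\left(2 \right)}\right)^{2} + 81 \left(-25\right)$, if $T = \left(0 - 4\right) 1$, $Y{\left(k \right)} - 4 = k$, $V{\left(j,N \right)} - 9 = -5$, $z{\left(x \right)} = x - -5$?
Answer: $- \frac{18161}{9} \approx -2017.9$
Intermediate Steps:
$z{\left(x \right)} = 5 + x$ ($z{\left(x \right)} = x + 5 = 5 + x$)
$V{\left(j,N \right)} = 4$ ($V{\left(j,N \right)} = 9 - 5 = 4$)
$Y{\left(k \right)} = 4 + k$
$T = -4$ ($T = \left(-4\right) 1 = -4$)
$\left(\left(\frac{V{\left(4,6 \right)}}{-2} + \frac{T}{z{\left(-2 \right)}}\right) + Y{\left(2 \right)}\right)^{2} + 81 \left(-25\right) = \left(\left(\frac{4}{-2} - \frac{4}{5 - 2}\right) + \left(4 + 2\right)\right)^{2} + 81 \left(-25\right) = \left(\left(4 \left(- \frac{1}{2}\right) - \frac{4}{3}\right) + 6\right)^{2} - 2025 = \left(\left(-2 - \frac{4}{3}\right) + 6\right)^{2} - 2025 = \left(- \frac{10}{3} + 6\right)^{2} - 2025 = \left(\frac{8}{3}\right)^{2} - 2025 = \frac{64}{9} - 2025 = - \frac{18161}{9}$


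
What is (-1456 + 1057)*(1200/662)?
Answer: -239400/331 ≈ -723.26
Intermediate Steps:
(-1456 + 1057)*(1200/662) = -478800/662 = -399*600/331 = -239400/331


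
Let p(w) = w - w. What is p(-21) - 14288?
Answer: -14288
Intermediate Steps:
p(w) = 0
p(-21) - 14288 = 0 - 14288 = -14288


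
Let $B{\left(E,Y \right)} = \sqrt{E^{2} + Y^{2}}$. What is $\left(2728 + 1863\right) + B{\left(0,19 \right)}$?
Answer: $4610$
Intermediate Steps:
$\left(2728 + 1863\right) + B{\left(0,19 \right)} = \left(2728 + 1863\right) + \sqrt{0^{2} + 19^{2}} = 4591 + \sqrt{0 + 361} = 4591 + \sqrt{361} = 4591 + 19 = 4610$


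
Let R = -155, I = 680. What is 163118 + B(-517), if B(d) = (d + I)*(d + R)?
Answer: 53582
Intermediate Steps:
B(d) = (-155 + d)*(680 + d) (B(d) = (d + 680)*(d - 155) = (680 + d)*(-155 + d) = (-155 + d)*(680 + d))
163118 + B(-517) = 163118 + (-105400 + (-517)**2 + 525*(-517)) = 163118 + (-105400 + 267289 - 271425) = 163118 - 109536 = 53582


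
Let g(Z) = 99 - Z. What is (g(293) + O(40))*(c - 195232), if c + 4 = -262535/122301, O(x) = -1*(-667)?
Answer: -11294209130083/122301 ≈ -9.2348e+7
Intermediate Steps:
O(x) = 667
c = -751739/122301 (c = -4 - 262535/122301 = -751739/122301 ≈ -6.1466)
(g(293) + O(40))*(c - 195232) = ((99 - 1*293) + 667)*(-751739/122301 - 195232) = ((99 - 293) + 667)*(-23877820571/122301) = (-194 + 667)*(-23877820571/122301) = 473*(-23877820571/122301) = -11294209130083/122301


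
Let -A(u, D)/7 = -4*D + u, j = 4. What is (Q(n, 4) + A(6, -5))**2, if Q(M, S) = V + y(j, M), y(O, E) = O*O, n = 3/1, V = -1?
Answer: 27889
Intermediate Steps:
n = 3 (n = 3*1 = 3)
y(O, E) = O**2
A(u, D) = -7*u + 28*D (A(u, D) = -7*(-4*D + u) = -7*(u - 4*D) = -7*u + 28*D)
Q(M, S) = 15 (Q(M, S) = -1 + 4**2 = -1 + 16 = 15)
(Q(n, 4) + A(6, -5))**2 = (15 + (-7*6 + 28*(-5)))**2 = (15 + (-42 - 140))**2 = (15 - 182)**2 = (-167)**2 = 27889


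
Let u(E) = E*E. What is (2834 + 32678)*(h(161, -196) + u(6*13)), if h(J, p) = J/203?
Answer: 6266412008/29 ≈ 2.1608e+8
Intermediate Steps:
h(J, p) = J/203 (h(J, p) = J*(1/203) = J/203)
u(E) = E**2
(2834 + 32678)*(h(161, -196) + u(6*13)) = (2834 + 32678)*((1/203)*161 + (6*13)**2) = 35512*(23/29 + 78**2) = 35512*(23/29 + 6084) = 35512*(176459/29) = 6266412008/29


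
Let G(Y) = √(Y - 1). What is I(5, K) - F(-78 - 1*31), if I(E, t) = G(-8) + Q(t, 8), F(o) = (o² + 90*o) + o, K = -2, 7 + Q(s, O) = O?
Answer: -1961 + 3*I ≈ -1961.0 + 3.0*I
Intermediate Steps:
G(Y) = √(-1 + Y)
Q(s, O) = -7 + O
F(o) = o² + 91*o
I(E, t) = 1 + 3*I (I(E, t) = √(-1 - 8) + (-7 + 8) = √(-9) + 1 = 3*I + 1 = 1 + 3*I)
I(5, K) - F(-78 - 1*31) = (1 + 3*I) - (-78 - 1*31)*(91 + (-78 - 1*31)) = (1 + 3*I) - (-78 - 31)*(91 + (-78 - 31)) = (1 + 3*I) - (-109)*(91 - 109) = (1 + 3*I) - (-109)*(-18) = (1 + 3*I) - 1*1962 = (1 + 3*I) - 1962 = -1961 + 3*I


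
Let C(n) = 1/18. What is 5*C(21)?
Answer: 5/18 ≈ 0.27778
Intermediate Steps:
C(n) = 1/18
5*C(21) = 5*(1/18) = 5/18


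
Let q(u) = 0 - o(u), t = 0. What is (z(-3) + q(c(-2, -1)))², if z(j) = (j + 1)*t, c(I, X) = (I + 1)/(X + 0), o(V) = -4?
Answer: 16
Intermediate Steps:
c(I, X) = (1 + I)/X
z(j) = 0 (z(j) = (j + 1)*0 = (1 + j)*0 = 0)
q(u) = 4 (q(u) = 0 - 1*(-4) = 0 + 4 = 4)
(z(-3) + q(c(-2, -1)))² = (0 + 4)² = 4² = 16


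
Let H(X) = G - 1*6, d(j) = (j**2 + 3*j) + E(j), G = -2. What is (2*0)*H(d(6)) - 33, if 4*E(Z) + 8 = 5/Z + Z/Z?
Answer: -33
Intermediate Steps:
E(Z) = -7/4 + 5/(4*Z) (E(Z) = -2 + (5/Z + Z/Z)/4 = -2 + (5/Z + 1)/4 = -2 + (1 + 5/Z)/4 = -2 + (1/4 + 5/(4*Z)) = -7/4 + 5/(4*Z))
d(j) = j**2 + 3*j + (5 - 7*j)/(4*j) (d(j) = (j**2 + 3*j) + (5 - 7*j)/(4*j) = j**2 + 3*j + (5 - 7*j)/(4*j))
H(X) = -8 (H(X) = -2 - 1*6 = -2 - 6 = -8)
(2*0)*H(d(6)) - 33 = (2*0)*(-8) - 33 = 0*(-8) - 33 = 0 - 33 = -33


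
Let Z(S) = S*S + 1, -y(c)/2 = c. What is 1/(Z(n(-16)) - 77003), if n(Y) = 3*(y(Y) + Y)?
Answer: -1/74698 ≈ -1.3387e-5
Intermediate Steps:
y(c) = -2*c
n(Y) = -3*Y (n(Y) = 3*(-2*Y + Y) = 3*(-Y) = -3*Y)
Z(S) = 1 + S² (Z(S) = S² + 1 = 1 + S²)
1/(Z(n(-16)) - 77003) = 1/((1 + (-3*(-16))²) - 77003) = 1/((1 + 48²) - 77003) = 1/((1 + 2304) - 77003) = 1/(2305 - 77003) = 1/(-74698) = -1/74698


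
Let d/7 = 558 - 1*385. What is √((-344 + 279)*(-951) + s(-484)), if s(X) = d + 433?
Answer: 3*√7051 ≈ 251.91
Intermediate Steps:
d = 1211 (d = 7*(558 - 1*385) = 7*(558 - 385) = 7*173 = 1211)
s(X) = 1644 (s(X) = 1211 + 433 = 1644)
√((-344 + 279)*(-951) + s(-484)) = √((-344 + 279)*(-951) + 1644) = √(-65*(-951) + 1644) = √(61815 + 1644) = √63459 = 3*√7051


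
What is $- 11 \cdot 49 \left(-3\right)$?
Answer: $1617$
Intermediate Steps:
$- 11 \cdot 49 \left(-3\right) = \left(-11\right) \left(-147\right) = 1617$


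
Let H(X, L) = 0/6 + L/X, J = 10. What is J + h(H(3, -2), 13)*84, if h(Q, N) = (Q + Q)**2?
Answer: 478/3 ≈ 159.33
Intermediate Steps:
H(X, L) = L/X (H(X, L) = 0*(1/6) + L/X = 0 + L/X = L/X)
h(Q, N) = 4*Q**2 (h(Q, N) = (2*Q)**2 = 4*Q**2)
J + h(H(3, -2), 13)*84 = 10 + (4*(-2/3)**2)*84 = 10 + (4*(4/9))*84 = 10 + (16/9)*84 = 10 + 448/3 = 478/3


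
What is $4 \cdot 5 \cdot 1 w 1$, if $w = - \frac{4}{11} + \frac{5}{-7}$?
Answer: $- \frac{1660}{77} \approx -21.558$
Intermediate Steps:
$w = - \frac{83}{77}$ ($w = \left(-4\right) \frac{1}{11} + 5 \left(- \frac{1}{7}\right) = - \frac{4}{11} - \frac{5}{7} = - \frac{83}{77} \approx -1.0779$)
$4 \cdot 5 \cdot 1 w 1 = 4 \cdot 5 \cdot 1 \left(- \frac{83}{77}\right) 1 = 20 \cdot 1 \left(- \frac{83}{77}\right) 1 = 20 \left(- \frac{83}{77}\right) 1 = \left(- \frac{1660}{77}\right) 1 = - \frac{1660}{77}$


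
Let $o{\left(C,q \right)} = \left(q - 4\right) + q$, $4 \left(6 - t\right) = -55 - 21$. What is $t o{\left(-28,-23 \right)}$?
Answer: $-1250$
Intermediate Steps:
$t = 25$ ($t = 6 - \frac{-55 - 21}{4} = 6 - -19 = 6 + 19 = 25$)
$o{\left(C,q \right)} = -4 + 2 q$ ($o{\left(C,q \right)} = \left(-4 + q\right) + q = -4 + 2 q$)
$t o{\left(-28,-23 \right)} = 25 \left(-4 + 2 \left(-23\right)\right) = 25 \left(-4 - 46\right) = 25 \left(-50\right) = -1250$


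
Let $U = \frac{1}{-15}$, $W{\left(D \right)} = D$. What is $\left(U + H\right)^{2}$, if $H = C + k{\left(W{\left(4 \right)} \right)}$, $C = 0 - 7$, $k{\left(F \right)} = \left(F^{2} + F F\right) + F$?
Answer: $\frac{188356}{225} \approx 837.14$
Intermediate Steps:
$k{\left(F \right)} = F + 2 F^{2}$ ($k{\left(F \right)} = \left(F^{2} + F^{2}\right) + F = 2 F^{2} + F = F + 2 F^{2}$)
$C = -7$
$H = 29$ ($H = -7 + 4 \left(1 + 2 \cdot 4\right) = -7 + 4 \left(1 + 8\right) = -7 + 4 \cdot 9 = -7 + 36 = 29$)
$U = - \frac{1}{15} \approx -0.066667$
$\left(U + H\right)^{2} = \left(- \frac{1}{15} + 29\right)^{2} = \left(\frac{434}{15}\right)^{2} = \frac{188356}{225}$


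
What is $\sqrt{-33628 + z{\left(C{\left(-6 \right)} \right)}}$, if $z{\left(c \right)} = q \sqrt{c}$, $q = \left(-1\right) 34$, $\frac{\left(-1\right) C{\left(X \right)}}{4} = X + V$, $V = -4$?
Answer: $2 \sqrt{-8407 - 17 \sqrt{10}} \approx 183.96 i$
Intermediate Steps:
$C{\left(X \right)} = 16 - 4 X$ ($C{\left(X \right)} = - 4 \left(X - 4\right) = - 4 \left(-4 + X\right) = 16 - 4 X$)
$q = -34$
$z{\left(c \right)} = - 34 \sqrt{c}$
$\sqrt{-33628 + z{\left(C{\left(-6 \right)} \right)}} = \sqrt{-33628 - 34 \sqrt{16 - -24}} = \sqrt{-33628 - 34 \sqrt{16 + 24}} = \sqrt{-33628 - 34 \sqrt{40}} = \sqrt{-33628 - 34 \cdot 2 \sqrt{10}} = \sqrt{-33628 - 68 \sqrt{10}}$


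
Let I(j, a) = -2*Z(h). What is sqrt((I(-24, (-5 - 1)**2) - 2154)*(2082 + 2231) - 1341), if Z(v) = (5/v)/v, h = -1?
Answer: I*sqrt(9334673) ≈ 3055.3*I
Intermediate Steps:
Z(v) = 5/v**2
I(j, a) = -10 (I(j, a) = -10/(-1)**2 = -10)
sqrt((I(-24, (-5 - 1)**2) - 2154)*(2082 + 2231) - 1341) = sqrt((-10 - 2154)*(2082 + 2231) - 1341) = sqrt(-2164*4313 - 1341) = sqrt(-9333332 - 1341) = sqrt(-9334673) = I*sqrt(9334673)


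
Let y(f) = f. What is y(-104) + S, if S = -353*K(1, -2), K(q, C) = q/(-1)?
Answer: 249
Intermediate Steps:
K(q, C) = -q (K(q, C) = q*(-1) = -q)
S = 353 (S = -(-353) = -353*(-1) = 353)
y(-104) + S = -104 + 353 = 249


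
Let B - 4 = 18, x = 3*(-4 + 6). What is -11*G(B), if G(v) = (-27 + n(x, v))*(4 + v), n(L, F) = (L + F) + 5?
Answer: -1716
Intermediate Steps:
x = 6 (x = 3*2 = 6)
B = 22 (B = 4 + 18 = 22)
n(L, F) = 5 + F + L (n(L, F) = (F + L) + 5 = 5 + F + L)
G(v) = (-16 + v)*(4 + v) (G(v) = (-27 + (5 + v + 6))*(4 + v) = (-27 + (11 + v))*(4 + v) = (-16 + v)*(4 + v))
-11*G(B) = -11*(-64 + 22² - 12*22) = -11*(-64 + 484 - 264) = -11*156 = -1716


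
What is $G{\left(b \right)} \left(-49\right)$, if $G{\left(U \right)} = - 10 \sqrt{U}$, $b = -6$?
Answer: $490 i \sqrt{6} \approx 1200.3 i$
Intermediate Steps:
$G{\left(b \right)} \left(-49\right) = - 10 \sqrt{-6} \left(-49\right) = - 10 i \sqrt{6} \left(-49\right) = 490 i \sqrt{6}$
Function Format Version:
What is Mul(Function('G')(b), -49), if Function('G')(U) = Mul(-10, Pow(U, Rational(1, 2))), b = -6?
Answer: Mul(490, I, Pow(6, Rational(1, 2))) ≈ Mul(1200.3, I)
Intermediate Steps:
Mul(Function('G')(b), -49) = Mul(Mul(-10, Pow(-6, Rational(1, 2))), -49) = Mul(Mul(-10, Mul(I, Pow(6, Rational(1, 2)))), -49) = Mul(Mul(-10, I, Pow(6, Rational(1, 2))), -49) = Mul(490, I, Pow(6, Rational(1, 2)))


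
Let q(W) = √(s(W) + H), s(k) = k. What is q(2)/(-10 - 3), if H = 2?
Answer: -2/13 ≈ -0.15385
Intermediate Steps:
q(W) = √(2 + W) (q(W) = √(W + 2) = √(2 + W))
q(2)/(-10 - 3) = √(2 + 2)/(-10 - 3) = √4/(-13) = -1/13*2 = -2/13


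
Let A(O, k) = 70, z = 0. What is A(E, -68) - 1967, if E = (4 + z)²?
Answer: -1897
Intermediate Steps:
E = 16 (E = (4 + 0)² = 4² = 16)
A(E, -68) - 1967 = 70 - 1967 = -1897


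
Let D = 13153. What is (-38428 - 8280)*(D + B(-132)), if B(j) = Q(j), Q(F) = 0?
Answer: -614350324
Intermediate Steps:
B(j) = 0
(-38428 - 8280)*(D + B(-132)) = (-38428 - 8280)*(13153 + 0) = -46708*13153 = -614350324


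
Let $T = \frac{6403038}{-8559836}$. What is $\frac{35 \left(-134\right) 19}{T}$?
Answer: $\frac{20072815420}{168501} \approx 1.1913 \cdot 10^{5}$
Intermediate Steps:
$T = - \frac{3201519}{4279918}$ ($T = 6403038 \left(- \frac{1}{8559836}\right) = - \frac{3201519}{4279918} \approx -0.74803$)
$\frac{35 \left(-134\right) 19}{T} = \frac{35 \left(-134\right) 19}{- \frac{3201519}{4279918}} = \left(-4690\right) 19 \left(- \frac{4279918}{3201519}\right) = \left(-89110\right) \left(- \frac{4279918}{3201519}\right) = \frac{20072815420}{168501}$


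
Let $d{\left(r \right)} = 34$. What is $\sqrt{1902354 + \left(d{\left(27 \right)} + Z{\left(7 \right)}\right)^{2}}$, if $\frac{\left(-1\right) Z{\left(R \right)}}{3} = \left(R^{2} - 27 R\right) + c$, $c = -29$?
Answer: $\sqrt{2195035} \approx 1481.6$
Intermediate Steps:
$Z{\left(R \right)} = 87 - 3 R^{2} + 81 R$ ($Z{\left(R \right)} = - 3 \left(\left(R^{2} - 27 R\right) - 29\right) = - 3 \left(-29 + R^{2} - 27 R\right) = 87 - 3 R^{2} + 81 R$)
$\sqrt{1902354 + \left(d{\left(27 \right)} + Z{\left(7 \right)}\right)^{2}} = \sqrt{1902354 + \left(34 + \left(87 - 3 \cdot 7^{2} + 81 \cdot 7\right)\right)^{2}} = \sqrt{1902354 + \left(34 + \left(87 - 147 + 567\right)\right)^{2}} = \sqrt{1902354 + \left(34 + 507\right)^{2}} = \sqrt{1902354 + 541^{2}} = \sqrt{1902354 + 292681} = \sqrt{2195035}$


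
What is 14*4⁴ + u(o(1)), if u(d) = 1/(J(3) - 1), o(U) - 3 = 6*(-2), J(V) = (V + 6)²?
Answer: 286721/80 ≈ 3584.0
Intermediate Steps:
J(V) = (6 + V)²
o(U) = -9 (o(U) = 3 + 6*(-2) = 3 - 12 = -9)
u(d) = 1/80 (u(d) = 1/((6 + 3)² - 1) = 1/(9² - 1) = 1/(81 - 1) = 1/80)
14*4⁴ + u(o(1)) = 14*4⁴ + 1/80 = 14*256 + 1/80 = 3584 + 1/80 = 286721/80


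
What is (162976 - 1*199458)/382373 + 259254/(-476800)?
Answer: -58263173671/91157723200 ≈ -0.63915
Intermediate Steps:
(162976 - 1*199458)/382373 + 259254/(-476800) = (162976 - 199458)*(1/382373) + 259254*(-1/476800) = -36482*1/382373 - 129627/238400 = -36482/382373 - 129627/238400 = -58263173671/91157723200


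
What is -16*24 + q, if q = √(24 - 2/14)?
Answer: -384 + √1169/7 ≈ -379.12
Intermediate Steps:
q = √1169/7 (q = √(24 - 2*1/14) = √(24 - ⅐) = √(167/7) = √1169/7 ≈ 4.8844)
-16*24 + q = -16*24 + √1169/7 = -384 + √1169/7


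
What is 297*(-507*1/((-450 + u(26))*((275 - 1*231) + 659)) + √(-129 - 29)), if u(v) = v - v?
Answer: 16731/35150 + 297*I*√158 ≈ 0.47599 + 3733.2*I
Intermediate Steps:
u(v) = 0
297*(-507*1/((-450 + u(26))*((275 - 1*231) + 659)) + √(-129 - 29)) = 297*(-507*1/((-450 + 0)*((275 - 1*231) + 659)) + √(-129 - 29)) = 297*(-507*(-1/(450*((275 - 231) + 659))) + √(-158)) = 297*(-507*(-1/(450*(44 + 659))) + I*√158) = 297*(-507/((-450*703)) + I*√158) = 297*(-507/(-316350) + I*√158) = 297*(-507*(-1/316350) + I*√158) = 297*(169/105450 + I*√158) = 16731/35150 + 297*I*√158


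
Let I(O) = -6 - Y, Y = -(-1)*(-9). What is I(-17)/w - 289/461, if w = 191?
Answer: -53816/88051 ≈ -0.61119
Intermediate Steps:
Y = -9 (Y = -1*9 = -9)
I(O) = 3 (I(O) = -6 - 1*(-9) = -6 + 9 = 3)
I(-17)/w - 289/461 = 3/191 - 289/461 = -53816/88051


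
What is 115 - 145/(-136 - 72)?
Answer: 24065/208 ≈ 115.70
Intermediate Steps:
115 - 145/(-136 - 72) = 115 - 145/(-208) = 115 - 145*(-1/208) = 115 + 145/208 = 24065/208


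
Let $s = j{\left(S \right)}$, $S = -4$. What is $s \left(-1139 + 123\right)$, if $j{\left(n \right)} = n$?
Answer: $4064$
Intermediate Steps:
$s = -4$
$s \left(-1139 + 123\right) = - 4 \left(-1139 + 123\right) = \left(-4\right) \left(-1016\right) = 4064$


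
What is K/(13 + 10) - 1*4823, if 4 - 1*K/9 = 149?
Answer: -112234/23 ≈ -4879.7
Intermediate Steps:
K = -1305 (K = 36 - 9*149 = 36 - 1341 = -1305)
K/(13 + 10) - 1*4823 = -1305/(13 + 10) - 1*4823 = -1305/23 - 4823 = -112234/23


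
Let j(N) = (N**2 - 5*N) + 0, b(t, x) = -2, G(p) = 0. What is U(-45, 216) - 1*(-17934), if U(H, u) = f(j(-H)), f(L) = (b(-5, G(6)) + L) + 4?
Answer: 19736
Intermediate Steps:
j(N) = N**2 - 5*N
f(L) = 2 + L (f(L) = (-2 + L) + 4 = 2 + L)
U(H, u) = 2 - H*(-5 - H) (U(H, u) = 2 + (-H)*(-5 - H) = 2 - H*(-5 - H))
U(-45, 216) - 1*(-17934) = (2 - 45*(5 - 45)) - 1*(-17934) = (2 - 45*(-40)) + 17934 = (2 + 1800) + 17934 = 1802 + 17934 = 19736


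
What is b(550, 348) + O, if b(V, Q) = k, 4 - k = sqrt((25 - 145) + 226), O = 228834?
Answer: 228838 - sqrt(106) ≈ 2.2883e+5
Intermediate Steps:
k = 4 - sqrt(106) (k = 4 - sqrt((25 - 145) + 226) = 4 - sqrt(-120 + 226) = 4 - sqrt(106) ≈ -6.2956)
b(V, Q) = 4 - sqrt(106)
b(550, 348) + O = (4 - sqrt(106)) + 228834 = 228838 - sqrt(106)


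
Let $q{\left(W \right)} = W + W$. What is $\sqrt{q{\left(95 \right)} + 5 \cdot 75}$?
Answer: $\sqrt{565} \approx 23.77$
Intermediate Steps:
$q{\left(W \right)} = 2 W$
$\sqrt{q{\left(95 \right)} + 5 \cdot 75} = \sqrt{2 \cdot 95 + 5 \cdot 75} = \sqrt{190 + 375} = \sqrt{565}$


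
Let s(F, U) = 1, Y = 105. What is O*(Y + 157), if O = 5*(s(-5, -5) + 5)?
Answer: 7860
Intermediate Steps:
O = 30 (O = 5*(1 + 5) = 5*6 = 30)
O*(Y + 157) = 30*(105 + 157) = 30*262 = 7860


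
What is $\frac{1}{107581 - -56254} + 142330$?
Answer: $\frac{23318635551}{163835} \approx 1.4233 \cdot 10^{5}$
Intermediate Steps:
$\frac{1}{107581 - -56254} + 142330 = \frac{1}{107581 + 56254} + 142330 = \frac{1}{163835} + 142330 = \frac{23318635551}{163835}$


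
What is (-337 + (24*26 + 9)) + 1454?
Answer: 1750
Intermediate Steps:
(-337 + (24*26 + 9)) + 1454 = (-337 + (624 + 9)) + 1454 = (-337 + 633) + 1454 = 296 + 1454 = 1750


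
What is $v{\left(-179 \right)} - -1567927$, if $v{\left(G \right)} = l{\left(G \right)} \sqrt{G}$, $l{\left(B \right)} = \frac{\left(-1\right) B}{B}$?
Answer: $1567927 - i \sqrt{179} \approx 1.5679 \cdot 10^{6} - 13.379 i$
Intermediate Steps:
$l{\left(B \right)} = -1$
$v{\left(G \right)} = - \sqrt{G}$
$v{\left(-179 \right)} - -1567927 = - \sqrt{-179} - -1567927 = - i \sqrt{179} + 1567927 = 1567927 - i \sqrt{179}$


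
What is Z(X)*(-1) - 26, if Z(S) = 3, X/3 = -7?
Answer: -29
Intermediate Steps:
X = -21 (X = 3*(-7) = -21)
Z(X)*(-1) - 26 = 3*(-1) - 26 = -3 - 26 = -29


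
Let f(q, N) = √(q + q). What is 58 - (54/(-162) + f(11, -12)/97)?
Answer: 175/3 - √22/97 ≈ 58.285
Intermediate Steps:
f(q, N) = √2*√q (f(q, N) = √(2*q) = √2*√q)
58 - (54/(-162) + f(11, -12)/97) = 58 - (54/(-162) + (√2*√11)/97) = 58 - (54*(-1/162) + √22*(1/97)) = 58 - (-⅓ + √22/97) = 58 + (⅓ - √22/97) = 175/3 - √22/97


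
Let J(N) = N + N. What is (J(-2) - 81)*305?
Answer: -25925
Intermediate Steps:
J(N) = 2*N
(J(-2) - 81)*305 = (2*(-2) - 81)*305 = (-4 - 81)*305 = -85*305 = -25925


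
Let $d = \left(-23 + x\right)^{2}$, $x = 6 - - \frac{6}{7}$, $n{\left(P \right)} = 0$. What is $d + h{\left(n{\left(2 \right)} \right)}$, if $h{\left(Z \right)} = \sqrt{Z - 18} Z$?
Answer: $\frac{12769}{49} \approx 260.59$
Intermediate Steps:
$x = \frac{48}{7}$ ($x = 6 - \left(-6\right) \frac{1}{7} = 6 - - \frac{6}{7} = 6 + \frac{6}{7} = \frac{48}{7} \approx 6.8571$)
$d = \frac{12769}{49}$ ($d = \left(-23 + \frac{48}{7}\right)^{2} = \left(- \frac{113}{7}\right)^{2} = \frac{12769}{49} \approx 260.59$)
$h{\left(Z \right)} = Z \sqrt{-18 + Z}$ ($h{\left(Z \right)} = \sqrt{-18 + Z} Z = Z \sqrt{-18 + Z}$)
$d + h{\left(n{\left(2 \right)} \right)} = \frac{12769}{49} + 0 \sqrt{-18 + 0} = \frac{12769}{49} + 0 \sqrt{-18} = \frac{12769}{49} + 0 \cdot 3 i \sqrt{2} = \frac{12769}{49} + 0 = \frac{12769}{49}$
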